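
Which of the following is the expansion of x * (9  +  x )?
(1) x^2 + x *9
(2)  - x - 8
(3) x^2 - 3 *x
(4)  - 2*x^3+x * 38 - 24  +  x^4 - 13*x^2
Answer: 1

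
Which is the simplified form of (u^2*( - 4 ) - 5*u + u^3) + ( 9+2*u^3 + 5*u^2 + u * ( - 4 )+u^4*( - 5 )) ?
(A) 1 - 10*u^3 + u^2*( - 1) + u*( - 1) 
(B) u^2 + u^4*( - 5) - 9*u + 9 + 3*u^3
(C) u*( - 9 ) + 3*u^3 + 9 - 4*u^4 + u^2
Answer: B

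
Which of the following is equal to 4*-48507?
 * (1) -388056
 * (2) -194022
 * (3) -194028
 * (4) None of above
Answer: 3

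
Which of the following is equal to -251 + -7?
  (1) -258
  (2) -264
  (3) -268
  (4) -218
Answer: 1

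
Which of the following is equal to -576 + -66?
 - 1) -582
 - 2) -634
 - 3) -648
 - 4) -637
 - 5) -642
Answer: 5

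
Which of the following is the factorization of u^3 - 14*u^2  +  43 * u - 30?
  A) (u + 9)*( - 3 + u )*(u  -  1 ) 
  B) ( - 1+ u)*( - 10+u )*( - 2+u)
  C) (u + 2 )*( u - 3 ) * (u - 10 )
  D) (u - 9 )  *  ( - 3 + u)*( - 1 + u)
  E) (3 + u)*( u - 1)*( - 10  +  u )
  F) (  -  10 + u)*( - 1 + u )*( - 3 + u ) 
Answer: F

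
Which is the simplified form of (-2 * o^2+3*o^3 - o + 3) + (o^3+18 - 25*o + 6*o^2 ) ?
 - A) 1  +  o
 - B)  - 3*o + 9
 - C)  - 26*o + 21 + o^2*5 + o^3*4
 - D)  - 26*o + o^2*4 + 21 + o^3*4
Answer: D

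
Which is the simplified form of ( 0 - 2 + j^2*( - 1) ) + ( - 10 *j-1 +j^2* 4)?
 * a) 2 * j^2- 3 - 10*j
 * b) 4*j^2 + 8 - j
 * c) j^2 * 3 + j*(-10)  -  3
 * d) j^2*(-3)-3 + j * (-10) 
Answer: c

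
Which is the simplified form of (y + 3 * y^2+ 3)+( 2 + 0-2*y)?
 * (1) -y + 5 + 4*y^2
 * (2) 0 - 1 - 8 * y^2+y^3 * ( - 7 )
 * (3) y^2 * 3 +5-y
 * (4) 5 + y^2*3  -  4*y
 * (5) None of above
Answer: 3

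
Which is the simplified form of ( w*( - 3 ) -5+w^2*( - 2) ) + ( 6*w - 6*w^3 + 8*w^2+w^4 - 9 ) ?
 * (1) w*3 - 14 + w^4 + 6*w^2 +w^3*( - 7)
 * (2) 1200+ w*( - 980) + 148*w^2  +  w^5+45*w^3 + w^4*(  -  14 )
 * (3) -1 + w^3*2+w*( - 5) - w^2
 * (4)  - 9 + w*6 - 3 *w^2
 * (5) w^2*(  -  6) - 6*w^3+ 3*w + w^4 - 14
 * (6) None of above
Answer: 6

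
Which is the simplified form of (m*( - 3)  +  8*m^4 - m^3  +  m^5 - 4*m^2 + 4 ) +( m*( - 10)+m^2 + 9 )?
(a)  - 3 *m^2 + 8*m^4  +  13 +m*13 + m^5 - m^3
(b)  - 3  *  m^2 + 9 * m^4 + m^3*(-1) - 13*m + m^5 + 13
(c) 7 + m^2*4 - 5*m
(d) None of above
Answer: d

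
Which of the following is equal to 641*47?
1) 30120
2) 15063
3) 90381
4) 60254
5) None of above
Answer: 5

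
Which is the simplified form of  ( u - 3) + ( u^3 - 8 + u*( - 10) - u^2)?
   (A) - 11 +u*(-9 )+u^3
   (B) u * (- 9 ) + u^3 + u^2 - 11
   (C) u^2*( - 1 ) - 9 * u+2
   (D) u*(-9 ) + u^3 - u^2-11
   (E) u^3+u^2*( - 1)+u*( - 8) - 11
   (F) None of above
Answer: D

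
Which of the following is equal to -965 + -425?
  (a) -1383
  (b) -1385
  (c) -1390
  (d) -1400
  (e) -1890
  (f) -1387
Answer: c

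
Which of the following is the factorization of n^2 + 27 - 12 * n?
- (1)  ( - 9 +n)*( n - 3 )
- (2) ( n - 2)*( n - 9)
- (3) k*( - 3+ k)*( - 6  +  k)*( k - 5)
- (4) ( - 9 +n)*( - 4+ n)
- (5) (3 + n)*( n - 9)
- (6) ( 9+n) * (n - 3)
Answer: 1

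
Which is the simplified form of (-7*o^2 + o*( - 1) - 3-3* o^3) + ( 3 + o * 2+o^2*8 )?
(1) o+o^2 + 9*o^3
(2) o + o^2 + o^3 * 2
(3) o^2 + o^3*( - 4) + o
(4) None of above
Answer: 4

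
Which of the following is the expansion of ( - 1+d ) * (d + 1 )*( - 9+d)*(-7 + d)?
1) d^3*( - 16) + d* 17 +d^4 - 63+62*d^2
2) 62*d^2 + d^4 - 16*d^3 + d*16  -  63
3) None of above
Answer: 2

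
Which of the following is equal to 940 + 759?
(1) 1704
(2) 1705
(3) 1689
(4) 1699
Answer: 4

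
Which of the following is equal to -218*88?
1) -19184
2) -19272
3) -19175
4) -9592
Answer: 1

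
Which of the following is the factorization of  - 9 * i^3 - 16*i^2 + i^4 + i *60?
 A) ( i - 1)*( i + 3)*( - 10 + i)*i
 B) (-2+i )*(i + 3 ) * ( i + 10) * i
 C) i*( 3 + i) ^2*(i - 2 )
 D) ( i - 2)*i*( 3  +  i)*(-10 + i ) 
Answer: D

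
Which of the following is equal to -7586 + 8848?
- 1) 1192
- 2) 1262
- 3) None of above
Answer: 2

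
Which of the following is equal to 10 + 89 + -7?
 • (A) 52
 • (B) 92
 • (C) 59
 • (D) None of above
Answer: B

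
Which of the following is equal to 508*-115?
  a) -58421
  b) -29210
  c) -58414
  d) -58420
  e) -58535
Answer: d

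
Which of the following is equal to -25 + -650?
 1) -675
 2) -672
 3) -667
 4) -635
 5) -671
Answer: 1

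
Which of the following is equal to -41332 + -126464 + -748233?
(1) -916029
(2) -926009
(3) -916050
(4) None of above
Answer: 1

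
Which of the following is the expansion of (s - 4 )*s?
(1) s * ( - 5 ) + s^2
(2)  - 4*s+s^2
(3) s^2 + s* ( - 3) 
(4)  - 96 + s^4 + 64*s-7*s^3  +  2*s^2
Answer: 2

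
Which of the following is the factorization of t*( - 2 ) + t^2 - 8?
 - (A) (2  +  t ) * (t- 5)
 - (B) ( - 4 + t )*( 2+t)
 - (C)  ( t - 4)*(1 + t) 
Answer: B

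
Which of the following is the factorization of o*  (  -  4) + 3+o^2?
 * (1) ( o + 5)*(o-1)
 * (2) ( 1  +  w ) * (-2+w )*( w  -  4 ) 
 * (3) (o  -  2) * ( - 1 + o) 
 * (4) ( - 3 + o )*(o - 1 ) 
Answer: 4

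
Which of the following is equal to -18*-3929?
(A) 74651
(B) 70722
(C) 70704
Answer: B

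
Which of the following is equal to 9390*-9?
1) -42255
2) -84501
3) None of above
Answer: 3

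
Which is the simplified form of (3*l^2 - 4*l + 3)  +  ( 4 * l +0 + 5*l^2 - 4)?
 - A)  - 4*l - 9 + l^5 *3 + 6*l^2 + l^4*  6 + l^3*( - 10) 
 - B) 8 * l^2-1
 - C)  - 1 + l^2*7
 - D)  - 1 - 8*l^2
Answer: B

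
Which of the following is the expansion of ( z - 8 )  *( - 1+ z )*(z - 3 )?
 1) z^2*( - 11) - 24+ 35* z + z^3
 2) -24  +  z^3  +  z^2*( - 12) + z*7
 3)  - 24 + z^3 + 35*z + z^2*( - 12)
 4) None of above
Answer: 3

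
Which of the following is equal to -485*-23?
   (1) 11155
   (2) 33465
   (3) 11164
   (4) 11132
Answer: 1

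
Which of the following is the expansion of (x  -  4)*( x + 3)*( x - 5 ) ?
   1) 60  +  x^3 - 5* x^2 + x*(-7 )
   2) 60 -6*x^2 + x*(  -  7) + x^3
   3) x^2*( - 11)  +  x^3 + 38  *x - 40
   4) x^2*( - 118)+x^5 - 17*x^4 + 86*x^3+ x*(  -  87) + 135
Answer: 2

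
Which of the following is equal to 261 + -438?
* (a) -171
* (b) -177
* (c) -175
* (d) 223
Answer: b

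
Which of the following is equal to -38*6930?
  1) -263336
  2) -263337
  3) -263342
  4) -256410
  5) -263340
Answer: 5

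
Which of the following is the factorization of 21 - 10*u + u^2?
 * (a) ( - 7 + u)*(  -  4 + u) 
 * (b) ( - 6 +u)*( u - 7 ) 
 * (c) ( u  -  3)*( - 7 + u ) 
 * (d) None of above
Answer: c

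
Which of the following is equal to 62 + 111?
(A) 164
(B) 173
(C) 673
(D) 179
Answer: B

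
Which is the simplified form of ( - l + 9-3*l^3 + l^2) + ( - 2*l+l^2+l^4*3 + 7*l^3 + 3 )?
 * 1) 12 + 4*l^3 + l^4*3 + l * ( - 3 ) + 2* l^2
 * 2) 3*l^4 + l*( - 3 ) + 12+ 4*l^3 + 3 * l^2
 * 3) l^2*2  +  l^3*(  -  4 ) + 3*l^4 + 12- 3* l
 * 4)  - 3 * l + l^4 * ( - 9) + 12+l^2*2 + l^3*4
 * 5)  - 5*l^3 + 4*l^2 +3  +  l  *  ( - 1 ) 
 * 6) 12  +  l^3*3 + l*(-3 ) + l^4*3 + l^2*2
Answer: 1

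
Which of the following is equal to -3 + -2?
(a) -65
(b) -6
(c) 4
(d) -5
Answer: d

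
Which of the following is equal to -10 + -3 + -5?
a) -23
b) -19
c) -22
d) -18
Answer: d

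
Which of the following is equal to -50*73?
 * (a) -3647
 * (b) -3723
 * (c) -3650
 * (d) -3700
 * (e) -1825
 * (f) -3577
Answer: c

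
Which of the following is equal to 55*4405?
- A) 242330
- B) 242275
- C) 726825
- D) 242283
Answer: B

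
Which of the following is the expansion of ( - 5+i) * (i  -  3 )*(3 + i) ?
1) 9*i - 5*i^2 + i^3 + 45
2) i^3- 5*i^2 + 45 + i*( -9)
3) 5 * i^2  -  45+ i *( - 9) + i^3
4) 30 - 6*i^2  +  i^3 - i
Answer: 2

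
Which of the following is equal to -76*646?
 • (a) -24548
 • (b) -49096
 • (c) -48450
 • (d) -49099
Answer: b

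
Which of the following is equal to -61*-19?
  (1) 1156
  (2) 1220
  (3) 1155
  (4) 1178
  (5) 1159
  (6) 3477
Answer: 5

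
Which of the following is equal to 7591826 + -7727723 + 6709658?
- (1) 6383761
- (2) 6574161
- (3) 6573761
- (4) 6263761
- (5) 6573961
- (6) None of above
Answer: 3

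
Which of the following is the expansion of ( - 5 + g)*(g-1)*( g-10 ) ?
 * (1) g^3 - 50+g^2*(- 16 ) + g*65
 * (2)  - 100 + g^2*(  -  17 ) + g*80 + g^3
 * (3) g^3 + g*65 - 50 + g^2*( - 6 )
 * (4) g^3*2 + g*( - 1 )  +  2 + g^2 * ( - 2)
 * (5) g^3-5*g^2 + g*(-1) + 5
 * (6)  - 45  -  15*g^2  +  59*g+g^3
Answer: 1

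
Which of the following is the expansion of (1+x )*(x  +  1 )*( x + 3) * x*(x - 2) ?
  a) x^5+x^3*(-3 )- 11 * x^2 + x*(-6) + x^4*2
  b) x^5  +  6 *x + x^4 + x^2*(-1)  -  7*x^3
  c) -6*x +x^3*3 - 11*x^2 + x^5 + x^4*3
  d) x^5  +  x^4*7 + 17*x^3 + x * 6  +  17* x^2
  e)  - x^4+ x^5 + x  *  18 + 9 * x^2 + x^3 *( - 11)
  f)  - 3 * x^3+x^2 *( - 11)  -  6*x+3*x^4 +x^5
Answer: f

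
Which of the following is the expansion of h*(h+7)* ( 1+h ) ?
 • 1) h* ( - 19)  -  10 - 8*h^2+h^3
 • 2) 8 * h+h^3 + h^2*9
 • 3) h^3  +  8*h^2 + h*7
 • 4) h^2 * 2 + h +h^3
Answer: 3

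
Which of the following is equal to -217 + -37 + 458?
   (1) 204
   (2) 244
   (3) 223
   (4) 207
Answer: 1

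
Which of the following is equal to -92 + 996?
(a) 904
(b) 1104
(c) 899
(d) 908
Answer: a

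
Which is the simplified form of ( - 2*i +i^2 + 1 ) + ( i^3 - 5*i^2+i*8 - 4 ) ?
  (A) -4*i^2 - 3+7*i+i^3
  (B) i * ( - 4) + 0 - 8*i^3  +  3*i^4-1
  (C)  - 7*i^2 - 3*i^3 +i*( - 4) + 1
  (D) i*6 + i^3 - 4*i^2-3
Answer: D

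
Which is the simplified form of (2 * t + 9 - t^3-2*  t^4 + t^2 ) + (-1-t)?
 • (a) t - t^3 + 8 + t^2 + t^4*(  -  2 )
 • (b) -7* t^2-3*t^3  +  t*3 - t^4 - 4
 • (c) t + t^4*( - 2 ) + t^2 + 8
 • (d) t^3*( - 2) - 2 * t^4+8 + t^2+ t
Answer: a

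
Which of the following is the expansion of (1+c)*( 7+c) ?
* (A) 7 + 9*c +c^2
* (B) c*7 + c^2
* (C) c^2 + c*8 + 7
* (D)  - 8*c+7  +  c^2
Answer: C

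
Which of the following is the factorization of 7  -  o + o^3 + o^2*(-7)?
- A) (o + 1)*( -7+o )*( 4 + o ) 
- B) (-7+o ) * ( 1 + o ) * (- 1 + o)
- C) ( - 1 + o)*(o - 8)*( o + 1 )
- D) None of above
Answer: B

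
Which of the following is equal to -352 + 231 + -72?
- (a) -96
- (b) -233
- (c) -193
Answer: c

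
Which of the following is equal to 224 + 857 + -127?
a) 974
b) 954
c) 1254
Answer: b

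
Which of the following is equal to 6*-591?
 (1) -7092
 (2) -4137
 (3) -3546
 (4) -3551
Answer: 3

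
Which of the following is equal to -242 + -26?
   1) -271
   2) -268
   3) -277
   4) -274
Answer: 2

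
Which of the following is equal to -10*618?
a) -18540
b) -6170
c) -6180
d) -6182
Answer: c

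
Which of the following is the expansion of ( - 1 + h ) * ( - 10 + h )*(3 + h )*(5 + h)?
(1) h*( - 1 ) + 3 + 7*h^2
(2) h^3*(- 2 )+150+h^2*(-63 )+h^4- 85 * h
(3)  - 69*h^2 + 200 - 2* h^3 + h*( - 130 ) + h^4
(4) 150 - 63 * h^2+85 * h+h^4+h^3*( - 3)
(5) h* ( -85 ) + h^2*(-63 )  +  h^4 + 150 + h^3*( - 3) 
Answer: 5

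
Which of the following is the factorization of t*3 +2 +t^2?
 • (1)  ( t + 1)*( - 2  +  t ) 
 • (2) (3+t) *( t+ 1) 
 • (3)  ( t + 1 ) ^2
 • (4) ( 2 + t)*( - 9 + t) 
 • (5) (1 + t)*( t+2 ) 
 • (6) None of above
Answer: 5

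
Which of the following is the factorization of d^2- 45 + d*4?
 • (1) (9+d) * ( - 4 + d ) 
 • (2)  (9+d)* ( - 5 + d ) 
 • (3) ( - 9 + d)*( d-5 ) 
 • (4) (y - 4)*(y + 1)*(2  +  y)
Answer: 2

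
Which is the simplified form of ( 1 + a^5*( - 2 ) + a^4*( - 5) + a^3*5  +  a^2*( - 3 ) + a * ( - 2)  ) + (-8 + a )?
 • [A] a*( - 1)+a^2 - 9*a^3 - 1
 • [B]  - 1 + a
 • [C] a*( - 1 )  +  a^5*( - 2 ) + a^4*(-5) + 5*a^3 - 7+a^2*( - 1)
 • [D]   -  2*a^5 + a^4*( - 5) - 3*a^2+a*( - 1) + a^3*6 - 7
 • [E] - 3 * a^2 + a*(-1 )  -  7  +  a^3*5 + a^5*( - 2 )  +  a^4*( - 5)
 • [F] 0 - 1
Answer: E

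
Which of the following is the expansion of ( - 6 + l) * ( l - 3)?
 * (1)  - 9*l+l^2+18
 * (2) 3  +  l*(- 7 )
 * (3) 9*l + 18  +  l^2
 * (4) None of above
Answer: 1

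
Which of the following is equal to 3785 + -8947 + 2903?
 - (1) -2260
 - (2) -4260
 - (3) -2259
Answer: 3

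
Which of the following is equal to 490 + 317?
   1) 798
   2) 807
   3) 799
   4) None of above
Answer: 2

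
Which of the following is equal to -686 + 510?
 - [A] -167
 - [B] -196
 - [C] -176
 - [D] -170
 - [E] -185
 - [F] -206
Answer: C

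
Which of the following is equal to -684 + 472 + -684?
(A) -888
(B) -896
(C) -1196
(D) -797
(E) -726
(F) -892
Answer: B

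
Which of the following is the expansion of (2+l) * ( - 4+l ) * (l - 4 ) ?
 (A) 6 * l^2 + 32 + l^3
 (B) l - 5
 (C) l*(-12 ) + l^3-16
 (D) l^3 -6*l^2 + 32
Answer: D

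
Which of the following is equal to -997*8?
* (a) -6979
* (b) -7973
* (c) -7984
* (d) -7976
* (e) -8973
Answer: d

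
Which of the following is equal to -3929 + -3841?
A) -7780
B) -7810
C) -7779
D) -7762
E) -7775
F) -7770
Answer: F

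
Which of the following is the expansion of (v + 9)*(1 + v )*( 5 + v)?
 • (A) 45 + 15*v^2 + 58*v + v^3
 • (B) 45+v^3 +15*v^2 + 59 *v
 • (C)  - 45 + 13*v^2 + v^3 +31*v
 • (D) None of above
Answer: B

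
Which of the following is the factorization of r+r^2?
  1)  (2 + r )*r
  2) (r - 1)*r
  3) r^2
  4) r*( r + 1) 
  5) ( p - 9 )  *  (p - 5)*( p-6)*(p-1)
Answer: 4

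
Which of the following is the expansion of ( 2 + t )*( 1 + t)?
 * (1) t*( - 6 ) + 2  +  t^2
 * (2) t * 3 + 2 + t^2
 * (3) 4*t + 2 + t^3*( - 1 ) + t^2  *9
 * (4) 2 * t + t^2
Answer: 2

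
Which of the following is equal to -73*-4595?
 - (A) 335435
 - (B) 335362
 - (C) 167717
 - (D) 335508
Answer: A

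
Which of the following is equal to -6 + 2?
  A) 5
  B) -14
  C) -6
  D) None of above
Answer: D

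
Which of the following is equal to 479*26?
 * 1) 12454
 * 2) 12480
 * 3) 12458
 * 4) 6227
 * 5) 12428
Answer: 1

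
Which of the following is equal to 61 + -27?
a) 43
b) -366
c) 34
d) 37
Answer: c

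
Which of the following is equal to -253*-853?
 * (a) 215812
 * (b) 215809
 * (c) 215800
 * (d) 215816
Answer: b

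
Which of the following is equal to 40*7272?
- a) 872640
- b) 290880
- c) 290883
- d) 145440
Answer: b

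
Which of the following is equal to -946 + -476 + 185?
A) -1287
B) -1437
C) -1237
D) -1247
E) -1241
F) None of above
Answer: C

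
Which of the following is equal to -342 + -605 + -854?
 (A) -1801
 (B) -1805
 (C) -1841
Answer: A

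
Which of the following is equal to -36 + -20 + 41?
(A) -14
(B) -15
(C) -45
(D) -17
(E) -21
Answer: B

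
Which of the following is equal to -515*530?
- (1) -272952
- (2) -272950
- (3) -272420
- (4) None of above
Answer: 2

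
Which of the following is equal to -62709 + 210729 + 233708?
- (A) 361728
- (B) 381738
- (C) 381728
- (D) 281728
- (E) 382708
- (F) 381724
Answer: C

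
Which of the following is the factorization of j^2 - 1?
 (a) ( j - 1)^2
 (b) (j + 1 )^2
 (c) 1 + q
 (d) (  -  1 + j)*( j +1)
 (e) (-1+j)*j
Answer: d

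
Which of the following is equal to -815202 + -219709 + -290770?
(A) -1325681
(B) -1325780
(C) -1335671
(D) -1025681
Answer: A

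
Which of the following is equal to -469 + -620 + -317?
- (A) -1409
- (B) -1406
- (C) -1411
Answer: B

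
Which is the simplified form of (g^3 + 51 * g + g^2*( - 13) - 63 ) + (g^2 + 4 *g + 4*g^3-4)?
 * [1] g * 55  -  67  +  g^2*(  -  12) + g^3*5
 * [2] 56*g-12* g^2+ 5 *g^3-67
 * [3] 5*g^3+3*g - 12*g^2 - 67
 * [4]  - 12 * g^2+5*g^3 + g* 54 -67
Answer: 1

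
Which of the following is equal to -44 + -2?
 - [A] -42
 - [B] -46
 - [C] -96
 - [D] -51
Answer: B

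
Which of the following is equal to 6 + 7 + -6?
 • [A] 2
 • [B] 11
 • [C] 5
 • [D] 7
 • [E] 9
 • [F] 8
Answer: D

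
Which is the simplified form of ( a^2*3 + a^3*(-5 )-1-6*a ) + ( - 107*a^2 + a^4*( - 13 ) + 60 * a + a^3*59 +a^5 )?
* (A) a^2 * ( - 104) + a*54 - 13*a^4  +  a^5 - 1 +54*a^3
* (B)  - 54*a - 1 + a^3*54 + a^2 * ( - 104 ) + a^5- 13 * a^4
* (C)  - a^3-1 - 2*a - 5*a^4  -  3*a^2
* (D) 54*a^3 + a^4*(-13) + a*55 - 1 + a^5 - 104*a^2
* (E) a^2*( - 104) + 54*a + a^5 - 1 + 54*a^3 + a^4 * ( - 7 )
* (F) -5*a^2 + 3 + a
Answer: A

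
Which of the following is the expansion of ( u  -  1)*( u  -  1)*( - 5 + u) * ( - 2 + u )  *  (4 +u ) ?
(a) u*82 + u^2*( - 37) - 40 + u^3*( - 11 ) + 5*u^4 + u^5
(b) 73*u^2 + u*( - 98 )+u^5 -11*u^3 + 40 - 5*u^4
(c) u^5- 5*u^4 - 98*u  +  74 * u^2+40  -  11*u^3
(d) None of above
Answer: b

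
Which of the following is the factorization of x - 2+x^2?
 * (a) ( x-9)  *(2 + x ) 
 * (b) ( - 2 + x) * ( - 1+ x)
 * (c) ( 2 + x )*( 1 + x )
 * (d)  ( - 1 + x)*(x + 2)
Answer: d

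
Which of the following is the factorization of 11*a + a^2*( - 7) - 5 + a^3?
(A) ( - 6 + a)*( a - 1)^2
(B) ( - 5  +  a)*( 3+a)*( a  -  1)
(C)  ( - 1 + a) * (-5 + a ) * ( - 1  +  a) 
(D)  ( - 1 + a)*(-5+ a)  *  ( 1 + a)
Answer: C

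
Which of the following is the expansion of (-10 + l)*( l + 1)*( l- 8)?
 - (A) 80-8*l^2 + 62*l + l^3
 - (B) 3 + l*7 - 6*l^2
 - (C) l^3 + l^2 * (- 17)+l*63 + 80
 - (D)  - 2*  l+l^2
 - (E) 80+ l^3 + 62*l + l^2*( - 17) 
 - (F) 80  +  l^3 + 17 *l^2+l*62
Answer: E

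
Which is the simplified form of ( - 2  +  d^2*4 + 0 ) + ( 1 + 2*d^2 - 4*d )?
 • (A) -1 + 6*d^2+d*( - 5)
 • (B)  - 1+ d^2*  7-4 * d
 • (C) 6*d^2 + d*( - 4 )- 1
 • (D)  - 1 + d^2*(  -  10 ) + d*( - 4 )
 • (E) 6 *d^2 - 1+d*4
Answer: C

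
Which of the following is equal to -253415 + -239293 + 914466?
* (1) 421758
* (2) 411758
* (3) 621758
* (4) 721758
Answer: 1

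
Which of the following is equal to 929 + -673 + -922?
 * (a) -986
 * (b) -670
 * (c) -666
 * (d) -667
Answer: c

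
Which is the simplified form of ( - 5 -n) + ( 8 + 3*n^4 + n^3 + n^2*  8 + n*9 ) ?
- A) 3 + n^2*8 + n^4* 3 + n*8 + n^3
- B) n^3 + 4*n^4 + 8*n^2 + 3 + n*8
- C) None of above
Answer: A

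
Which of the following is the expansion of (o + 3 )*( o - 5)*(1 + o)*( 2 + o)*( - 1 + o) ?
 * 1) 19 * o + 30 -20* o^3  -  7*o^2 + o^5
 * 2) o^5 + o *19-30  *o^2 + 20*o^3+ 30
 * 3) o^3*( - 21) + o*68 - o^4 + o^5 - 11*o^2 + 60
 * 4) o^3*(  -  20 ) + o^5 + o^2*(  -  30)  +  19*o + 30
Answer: 4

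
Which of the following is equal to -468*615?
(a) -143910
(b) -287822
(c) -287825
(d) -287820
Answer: d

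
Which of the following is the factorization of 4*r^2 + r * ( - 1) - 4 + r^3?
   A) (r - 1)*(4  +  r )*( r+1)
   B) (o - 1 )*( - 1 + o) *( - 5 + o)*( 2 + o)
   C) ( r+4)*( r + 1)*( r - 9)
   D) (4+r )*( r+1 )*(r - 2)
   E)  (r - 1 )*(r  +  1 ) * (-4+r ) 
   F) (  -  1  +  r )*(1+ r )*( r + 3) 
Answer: A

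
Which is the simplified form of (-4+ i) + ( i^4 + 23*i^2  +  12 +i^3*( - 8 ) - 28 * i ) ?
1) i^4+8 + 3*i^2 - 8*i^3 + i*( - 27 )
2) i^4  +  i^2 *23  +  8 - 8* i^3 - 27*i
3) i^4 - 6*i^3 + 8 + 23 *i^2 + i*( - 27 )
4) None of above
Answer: 2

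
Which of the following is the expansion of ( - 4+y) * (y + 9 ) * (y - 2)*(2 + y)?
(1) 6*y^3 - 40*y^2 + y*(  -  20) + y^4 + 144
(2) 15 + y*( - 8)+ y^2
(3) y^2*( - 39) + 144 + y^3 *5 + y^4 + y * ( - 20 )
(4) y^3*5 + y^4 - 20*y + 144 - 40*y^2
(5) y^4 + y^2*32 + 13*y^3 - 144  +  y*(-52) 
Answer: 4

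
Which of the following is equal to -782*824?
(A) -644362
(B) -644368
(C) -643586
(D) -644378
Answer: B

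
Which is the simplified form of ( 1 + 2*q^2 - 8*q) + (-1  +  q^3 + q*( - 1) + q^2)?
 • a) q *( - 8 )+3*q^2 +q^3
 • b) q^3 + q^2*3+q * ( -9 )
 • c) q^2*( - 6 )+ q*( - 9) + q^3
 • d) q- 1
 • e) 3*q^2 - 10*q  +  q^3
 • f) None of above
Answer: b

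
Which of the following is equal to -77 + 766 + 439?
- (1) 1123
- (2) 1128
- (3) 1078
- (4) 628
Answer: 2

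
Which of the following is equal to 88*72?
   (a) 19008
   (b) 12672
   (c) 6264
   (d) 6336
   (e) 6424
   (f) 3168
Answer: d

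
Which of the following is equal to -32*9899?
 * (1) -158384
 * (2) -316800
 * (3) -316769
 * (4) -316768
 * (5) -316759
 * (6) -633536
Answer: 4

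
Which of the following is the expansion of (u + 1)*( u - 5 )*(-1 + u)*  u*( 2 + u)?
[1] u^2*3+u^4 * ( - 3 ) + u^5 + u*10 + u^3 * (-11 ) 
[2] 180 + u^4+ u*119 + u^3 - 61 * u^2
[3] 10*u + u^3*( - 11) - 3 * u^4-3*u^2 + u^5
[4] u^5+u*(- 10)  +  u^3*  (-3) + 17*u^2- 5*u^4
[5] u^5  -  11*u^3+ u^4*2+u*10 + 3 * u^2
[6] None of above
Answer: 1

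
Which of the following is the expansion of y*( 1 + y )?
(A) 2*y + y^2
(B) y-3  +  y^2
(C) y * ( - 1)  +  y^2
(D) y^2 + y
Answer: D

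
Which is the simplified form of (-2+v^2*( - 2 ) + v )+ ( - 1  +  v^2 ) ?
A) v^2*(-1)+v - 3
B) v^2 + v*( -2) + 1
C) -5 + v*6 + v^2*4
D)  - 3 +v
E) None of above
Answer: A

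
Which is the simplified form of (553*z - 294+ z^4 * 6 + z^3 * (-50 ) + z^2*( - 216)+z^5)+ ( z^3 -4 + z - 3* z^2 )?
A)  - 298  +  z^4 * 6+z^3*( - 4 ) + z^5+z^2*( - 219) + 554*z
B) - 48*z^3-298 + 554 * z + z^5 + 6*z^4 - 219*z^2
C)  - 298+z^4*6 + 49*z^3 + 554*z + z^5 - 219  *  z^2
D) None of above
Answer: D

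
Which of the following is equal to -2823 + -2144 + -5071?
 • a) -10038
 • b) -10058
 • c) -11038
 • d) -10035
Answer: a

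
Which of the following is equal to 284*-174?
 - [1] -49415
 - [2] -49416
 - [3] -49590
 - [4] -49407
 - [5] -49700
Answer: 2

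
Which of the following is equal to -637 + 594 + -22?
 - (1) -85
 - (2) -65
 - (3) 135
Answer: 2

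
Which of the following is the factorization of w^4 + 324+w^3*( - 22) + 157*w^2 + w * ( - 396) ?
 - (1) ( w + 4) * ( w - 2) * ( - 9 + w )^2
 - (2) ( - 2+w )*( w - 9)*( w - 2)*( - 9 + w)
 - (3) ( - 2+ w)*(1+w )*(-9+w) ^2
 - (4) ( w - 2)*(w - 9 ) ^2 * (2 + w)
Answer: 2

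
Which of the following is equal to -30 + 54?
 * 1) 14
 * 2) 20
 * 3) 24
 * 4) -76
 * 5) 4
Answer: 3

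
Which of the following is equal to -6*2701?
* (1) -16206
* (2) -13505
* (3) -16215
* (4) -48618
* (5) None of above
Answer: 1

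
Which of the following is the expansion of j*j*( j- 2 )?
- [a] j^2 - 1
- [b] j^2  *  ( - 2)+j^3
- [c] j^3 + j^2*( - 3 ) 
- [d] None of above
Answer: b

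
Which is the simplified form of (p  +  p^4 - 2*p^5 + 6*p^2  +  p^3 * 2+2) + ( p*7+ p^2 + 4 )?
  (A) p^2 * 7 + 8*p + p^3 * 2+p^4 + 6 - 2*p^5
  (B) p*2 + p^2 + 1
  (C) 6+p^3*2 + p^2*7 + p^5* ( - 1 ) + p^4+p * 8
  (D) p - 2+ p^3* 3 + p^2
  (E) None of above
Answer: A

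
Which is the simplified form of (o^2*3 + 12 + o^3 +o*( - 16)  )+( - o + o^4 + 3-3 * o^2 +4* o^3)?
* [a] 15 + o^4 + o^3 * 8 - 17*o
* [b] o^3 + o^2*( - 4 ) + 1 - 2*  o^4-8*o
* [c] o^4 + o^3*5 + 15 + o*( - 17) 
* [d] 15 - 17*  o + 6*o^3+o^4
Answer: c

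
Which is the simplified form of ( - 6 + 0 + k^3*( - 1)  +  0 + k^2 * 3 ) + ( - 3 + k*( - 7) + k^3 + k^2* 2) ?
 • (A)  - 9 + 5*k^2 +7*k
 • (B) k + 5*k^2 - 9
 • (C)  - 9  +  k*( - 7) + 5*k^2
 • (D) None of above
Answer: C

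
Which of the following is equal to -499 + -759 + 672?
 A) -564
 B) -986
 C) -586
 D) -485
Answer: C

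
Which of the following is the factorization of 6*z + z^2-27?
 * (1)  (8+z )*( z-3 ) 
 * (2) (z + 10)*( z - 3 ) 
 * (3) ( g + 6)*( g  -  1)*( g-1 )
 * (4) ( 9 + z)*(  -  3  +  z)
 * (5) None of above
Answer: 4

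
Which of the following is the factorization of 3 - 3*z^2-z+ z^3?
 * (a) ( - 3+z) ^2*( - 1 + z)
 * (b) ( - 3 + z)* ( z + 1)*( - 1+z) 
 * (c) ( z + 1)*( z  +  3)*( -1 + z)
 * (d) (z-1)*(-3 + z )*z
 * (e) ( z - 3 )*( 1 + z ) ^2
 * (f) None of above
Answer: b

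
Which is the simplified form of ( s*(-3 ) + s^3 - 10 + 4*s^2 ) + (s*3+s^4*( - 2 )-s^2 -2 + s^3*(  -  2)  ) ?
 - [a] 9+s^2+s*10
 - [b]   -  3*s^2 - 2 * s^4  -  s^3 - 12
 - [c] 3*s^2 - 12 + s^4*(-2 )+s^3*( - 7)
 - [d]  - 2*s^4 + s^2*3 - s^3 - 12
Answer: d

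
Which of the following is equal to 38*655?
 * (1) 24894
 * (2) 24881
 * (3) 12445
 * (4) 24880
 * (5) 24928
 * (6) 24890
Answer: 6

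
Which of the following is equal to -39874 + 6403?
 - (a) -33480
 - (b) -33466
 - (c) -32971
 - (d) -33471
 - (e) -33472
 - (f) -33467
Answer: d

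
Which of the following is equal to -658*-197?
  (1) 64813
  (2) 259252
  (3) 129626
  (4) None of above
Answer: 3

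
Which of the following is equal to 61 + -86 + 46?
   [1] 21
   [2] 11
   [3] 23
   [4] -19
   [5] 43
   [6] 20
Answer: 1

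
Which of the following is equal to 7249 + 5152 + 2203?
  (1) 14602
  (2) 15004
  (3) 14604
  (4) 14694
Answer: 3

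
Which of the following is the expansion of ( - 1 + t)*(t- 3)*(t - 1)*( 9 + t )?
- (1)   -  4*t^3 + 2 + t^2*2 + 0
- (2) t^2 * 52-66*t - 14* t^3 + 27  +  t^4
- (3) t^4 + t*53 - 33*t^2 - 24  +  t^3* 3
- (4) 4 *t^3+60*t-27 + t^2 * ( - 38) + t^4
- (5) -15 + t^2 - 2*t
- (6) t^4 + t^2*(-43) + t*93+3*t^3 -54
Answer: 4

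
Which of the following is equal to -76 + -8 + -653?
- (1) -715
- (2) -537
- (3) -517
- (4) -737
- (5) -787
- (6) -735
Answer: 4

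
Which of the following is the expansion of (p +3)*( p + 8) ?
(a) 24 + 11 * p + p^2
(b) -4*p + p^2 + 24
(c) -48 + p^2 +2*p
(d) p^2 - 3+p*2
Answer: a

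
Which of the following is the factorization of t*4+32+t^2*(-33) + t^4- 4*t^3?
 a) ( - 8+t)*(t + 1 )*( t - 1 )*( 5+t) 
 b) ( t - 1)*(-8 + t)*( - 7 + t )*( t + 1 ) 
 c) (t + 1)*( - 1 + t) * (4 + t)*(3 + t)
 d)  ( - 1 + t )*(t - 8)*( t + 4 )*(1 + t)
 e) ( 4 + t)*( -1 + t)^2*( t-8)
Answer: d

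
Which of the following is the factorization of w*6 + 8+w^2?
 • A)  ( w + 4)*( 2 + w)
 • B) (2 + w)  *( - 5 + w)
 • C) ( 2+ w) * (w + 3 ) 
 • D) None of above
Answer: A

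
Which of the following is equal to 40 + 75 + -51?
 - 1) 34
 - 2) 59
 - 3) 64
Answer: 3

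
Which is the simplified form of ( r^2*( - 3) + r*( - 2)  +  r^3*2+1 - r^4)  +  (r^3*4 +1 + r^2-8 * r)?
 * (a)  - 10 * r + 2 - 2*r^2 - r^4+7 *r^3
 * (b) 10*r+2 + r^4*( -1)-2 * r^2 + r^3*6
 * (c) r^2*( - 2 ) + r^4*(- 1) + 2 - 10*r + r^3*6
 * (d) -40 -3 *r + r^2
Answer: c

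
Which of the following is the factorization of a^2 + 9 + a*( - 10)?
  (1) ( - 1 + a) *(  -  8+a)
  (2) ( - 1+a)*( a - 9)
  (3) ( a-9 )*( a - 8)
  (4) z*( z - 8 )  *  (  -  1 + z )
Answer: 2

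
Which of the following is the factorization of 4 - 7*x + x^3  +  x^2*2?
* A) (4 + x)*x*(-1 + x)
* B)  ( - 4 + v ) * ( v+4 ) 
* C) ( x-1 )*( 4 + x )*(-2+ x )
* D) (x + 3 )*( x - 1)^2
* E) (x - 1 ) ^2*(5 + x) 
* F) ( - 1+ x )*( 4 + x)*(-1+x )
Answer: F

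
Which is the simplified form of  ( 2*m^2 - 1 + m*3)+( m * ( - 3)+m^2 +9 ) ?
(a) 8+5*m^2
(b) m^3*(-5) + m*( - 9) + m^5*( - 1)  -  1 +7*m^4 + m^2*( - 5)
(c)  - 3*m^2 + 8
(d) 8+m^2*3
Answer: d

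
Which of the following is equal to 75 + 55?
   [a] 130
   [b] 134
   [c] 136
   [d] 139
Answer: a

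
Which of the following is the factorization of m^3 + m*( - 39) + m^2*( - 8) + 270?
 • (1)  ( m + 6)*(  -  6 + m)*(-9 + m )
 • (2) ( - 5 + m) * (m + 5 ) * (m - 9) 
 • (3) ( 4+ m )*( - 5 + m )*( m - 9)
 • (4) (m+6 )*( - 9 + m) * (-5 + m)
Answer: 4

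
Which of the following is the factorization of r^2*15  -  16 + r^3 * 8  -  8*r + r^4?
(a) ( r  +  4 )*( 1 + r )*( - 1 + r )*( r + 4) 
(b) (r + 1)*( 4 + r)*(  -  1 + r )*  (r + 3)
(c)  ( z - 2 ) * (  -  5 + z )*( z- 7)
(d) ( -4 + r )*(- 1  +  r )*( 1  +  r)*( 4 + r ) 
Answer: a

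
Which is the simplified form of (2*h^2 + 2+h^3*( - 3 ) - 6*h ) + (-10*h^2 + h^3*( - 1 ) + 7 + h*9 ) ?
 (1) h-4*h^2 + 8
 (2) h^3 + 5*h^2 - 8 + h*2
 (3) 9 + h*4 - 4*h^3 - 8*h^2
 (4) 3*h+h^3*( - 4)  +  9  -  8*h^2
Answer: 4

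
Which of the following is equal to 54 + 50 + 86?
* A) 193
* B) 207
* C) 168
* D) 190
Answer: D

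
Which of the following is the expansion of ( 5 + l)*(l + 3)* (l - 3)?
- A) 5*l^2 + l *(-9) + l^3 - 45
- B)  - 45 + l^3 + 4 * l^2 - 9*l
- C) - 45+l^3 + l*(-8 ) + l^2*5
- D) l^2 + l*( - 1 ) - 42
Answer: A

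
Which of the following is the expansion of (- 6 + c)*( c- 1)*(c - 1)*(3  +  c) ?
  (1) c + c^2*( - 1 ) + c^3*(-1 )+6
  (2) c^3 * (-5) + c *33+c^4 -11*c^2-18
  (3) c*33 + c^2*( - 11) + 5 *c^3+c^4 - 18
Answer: 2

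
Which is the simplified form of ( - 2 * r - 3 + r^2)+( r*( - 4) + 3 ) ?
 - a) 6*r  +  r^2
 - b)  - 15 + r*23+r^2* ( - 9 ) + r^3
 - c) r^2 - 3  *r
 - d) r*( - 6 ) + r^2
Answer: d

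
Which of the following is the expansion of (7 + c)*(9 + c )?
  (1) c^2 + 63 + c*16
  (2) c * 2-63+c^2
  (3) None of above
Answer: 1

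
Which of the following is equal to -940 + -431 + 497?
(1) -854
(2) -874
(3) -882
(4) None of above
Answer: 2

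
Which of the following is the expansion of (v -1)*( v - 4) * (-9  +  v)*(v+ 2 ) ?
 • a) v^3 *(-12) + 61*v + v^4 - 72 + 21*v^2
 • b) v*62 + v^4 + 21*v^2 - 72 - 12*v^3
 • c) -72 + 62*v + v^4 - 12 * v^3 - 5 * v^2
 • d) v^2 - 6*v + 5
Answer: b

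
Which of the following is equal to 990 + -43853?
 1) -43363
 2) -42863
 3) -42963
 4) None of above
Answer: 2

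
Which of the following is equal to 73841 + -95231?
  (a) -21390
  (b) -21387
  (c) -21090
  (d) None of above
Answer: a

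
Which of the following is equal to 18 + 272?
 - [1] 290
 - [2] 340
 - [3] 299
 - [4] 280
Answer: 1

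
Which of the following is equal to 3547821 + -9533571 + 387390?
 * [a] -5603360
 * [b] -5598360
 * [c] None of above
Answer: b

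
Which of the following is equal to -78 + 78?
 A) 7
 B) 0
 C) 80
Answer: B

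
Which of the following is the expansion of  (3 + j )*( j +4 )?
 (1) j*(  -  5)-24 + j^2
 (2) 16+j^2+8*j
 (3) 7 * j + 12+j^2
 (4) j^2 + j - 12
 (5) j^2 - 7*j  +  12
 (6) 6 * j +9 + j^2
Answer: 3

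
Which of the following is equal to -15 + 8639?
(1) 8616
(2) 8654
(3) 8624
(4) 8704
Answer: 3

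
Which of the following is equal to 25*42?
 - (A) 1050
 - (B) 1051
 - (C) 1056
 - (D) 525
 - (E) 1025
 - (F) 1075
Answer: A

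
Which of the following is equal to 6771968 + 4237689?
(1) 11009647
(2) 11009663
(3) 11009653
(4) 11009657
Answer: 4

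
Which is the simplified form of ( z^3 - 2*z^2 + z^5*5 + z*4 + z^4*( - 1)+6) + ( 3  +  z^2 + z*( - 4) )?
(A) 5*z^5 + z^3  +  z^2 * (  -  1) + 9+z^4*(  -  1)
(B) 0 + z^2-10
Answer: A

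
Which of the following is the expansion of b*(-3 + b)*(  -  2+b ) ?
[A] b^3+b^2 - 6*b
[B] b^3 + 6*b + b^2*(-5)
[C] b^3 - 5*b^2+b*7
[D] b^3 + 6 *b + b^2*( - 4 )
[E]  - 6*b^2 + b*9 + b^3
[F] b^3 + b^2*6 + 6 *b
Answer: B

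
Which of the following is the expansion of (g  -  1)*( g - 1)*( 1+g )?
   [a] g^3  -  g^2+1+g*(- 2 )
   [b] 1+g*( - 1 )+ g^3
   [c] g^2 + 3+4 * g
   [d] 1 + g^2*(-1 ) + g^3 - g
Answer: d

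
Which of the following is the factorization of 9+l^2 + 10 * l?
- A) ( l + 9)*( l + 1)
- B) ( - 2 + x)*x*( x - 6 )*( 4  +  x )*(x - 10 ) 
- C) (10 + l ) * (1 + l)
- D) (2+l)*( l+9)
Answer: A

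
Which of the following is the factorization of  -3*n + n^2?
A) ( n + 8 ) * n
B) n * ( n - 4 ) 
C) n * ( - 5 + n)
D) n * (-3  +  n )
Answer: D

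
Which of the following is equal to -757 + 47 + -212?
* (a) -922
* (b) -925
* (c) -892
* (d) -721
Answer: a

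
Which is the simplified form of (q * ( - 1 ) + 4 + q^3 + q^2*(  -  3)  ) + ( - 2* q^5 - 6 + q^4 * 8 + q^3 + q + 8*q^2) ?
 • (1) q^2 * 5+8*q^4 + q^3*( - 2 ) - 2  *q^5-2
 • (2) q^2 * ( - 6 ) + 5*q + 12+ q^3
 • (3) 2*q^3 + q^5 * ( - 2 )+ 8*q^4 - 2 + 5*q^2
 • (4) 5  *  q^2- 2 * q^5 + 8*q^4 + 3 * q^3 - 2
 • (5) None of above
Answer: 3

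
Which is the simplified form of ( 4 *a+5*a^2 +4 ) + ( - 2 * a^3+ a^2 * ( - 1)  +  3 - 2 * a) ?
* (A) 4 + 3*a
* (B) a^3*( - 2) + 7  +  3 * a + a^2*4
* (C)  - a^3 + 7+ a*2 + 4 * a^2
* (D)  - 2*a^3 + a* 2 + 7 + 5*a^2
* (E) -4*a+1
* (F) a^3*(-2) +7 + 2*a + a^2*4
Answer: F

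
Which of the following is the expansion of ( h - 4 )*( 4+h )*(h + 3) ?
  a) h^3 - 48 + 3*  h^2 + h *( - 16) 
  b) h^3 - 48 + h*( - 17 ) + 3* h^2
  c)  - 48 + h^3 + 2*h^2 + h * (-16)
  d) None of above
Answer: a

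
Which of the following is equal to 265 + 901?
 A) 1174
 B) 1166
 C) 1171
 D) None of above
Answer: B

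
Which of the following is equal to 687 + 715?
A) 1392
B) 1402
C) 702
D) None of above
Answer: B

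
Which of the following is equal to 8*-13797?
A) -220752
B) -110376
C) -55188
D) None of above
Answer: B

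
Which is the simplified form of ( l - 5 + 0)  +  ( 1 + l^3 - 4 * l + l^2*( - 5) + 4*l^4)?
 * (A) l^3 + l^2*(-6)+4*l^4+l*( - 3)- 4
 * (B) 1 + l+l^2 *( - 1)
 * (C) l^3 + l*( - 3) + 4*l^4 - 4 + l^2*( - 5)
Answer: C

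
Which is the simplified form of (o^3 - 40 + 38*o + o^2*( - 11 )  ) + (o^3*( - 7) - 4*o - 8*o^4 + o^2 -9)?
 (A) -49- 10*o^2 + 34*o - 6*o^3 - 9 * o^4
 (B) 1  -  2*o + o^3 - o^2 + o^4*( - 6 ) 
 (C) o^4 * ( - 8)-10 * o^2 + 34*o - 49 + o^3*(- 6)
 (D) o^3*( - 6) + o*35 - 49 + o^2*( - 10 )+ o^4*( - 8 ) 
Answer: C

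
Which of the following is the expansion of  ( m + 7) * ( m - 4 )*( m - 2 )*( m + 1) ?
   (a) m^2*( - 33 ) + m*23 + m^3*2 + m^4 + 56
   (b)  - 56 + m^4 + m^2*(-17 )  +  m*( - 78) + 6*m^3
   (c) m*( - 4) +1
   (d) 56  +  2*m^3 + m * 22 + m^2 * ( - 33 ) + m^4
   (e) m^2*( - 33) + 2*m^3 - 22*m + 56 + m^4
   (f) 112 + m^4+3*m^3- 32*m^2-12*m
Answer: d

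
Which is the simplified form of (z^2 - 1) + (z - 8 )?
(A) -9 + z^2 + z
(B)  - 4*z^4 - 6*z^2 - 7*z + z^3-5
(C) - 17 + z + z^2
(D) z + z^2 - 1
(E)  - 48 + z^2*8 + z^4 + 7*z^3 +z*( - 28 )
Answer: A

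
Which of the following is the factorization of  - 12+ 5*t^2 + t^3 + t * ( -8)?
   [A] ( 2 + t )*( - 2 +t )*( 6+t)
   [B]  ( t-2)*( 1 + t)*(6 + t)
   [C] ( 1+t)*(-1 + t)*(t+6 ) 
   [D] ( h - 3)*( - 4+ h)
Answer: B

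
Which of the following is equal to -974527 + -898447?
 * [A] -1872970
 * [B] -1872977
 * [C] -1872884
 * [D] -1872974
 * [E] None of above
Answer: D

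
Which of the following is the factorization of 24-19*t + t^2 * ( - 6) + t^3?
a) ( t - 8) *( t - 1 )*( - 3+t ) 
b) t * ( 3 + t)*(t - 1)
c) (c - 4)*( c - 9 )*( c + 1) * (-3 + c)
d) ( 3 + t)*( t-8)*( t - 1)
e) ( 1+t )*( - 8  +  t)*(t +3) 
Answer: d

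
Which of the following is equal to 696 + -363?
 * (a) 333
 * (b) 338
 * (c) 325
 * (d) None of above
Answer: a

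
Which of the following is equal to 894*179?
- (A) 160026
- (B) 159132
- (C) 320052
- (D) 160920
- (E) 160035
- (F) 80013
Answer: A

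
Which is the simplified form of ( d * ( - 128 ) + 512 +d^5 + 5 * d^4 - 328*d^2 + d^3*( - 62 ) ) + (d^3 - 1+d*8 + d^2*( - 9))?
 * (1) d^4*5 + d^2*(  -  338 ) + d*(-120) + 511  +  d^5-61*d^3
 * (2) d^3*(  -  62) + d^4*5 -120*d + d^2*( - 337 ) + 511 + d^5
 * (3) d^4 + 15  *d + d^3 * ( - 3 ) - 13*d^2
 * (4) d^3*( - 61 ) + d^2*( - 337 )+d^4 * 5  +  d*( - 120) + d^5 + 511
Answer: 4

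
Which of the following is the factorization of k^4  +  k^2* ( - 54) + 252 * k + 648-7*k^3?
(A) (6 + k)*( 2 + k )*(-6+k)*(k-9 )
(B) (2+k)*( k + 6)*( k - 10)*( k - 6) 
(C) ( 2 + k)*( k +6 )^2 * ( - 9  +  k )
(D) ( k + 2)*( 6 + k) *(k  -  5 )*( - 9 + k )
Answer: A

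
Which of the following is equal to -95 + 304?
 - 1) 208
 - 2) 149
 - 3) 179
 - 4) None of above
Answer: 4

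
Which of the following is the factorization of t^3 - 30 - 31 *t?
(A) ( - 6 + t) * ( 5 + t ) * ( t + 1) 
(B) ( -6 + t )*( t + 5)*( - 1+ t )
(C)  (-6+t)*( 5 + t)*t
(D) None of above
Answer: A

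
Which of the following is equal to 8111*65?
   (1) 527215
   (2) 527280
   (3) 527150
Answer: 1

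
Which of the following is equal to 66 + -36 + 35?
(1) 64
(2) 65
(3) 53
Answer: 2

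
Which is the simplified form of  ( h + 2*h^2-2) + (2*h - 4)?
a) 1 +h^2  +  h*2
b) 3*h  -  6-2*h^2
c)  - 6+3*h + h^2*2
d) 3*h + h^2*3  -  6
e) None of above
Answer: c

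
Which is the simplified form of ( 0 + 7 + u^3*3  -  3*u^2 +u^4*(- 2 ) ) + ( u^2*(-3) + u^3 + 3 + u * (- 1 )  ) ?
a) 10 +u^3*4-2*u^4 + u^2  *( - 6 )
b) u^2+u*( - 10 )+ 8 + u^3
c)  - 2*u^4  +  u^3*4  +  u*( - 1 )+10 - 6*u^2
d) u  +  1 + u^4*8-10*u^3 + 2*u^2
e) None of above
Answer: c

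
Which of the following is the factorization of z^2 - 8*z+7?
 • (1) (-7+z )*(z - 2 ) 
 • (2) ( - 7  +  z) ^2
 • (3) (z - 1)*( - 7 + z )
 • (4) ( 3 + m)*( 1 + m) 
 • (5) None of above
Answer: 3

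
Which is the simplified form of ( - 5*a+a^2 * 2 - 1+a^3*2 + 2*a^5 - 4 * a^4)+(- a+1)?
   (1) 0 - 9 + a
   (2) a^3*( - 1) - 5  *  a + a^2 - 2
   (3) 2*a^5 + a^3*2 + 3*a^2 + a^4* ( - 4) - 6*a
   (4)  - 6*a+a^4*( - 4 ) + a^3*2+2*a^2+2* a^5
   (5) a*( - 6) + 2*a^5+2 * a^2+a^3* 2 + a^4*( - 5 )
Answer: 4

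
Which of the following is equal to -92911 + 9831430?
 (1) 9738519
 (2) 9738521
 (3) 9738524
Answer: 1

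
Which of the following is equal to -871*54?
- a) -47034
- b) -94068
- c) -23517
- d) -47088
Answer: a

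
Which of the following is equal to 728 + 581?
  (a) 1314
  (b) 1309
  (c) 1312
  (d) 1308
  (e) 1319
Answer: b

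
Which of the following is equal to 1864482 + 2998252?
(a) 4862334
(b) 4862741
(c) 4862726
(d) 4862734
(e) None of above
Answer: d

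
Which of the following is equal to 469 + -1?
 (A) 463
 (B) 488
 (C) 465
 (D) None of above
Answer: D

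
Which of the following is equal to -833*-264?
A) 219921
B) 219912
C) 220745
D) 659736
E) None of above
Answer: B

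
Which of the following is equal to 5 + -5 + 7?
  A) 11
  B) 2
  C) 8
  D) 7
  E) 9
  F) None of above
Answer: D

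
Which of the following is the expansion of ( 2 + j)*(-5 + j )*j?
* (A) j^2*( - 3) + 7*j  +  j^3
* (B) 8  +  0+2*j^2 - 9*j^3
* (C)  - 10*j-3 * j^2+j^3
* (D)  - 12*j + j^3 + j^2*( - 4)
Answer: C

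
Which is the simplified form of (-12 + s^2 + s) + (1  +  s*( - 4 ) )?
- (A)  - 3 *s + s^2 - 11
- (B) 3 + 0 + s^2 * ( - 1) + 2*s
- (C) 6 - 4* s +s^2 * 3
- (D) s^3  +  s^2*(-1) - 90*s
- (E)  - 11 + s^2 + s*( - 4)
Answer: A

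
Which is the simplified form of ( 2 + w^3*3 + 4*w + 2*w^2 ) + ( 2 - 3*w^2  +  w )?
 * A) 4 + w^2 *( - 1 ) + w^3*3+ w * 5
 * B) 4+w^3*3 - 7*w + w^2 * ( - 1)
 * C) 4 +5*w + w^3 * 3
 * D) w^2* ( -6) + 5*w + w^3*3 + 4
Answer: A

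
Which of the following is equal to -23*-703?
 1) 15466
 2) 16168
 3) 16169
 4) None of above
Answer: 3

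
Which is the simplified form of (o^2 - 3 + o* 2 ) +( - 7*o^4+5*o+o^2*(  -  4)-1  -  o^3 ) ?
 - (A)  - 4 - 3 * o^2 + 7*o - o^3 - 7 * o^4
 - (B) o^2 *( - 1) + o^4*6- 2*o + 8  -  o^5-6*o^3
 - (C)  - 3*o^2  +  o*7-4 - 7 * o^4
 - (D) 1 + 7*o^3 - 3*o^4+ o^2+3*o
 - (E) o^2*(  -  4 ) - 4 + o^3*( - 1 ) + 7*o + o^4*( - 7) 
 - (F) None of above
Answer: A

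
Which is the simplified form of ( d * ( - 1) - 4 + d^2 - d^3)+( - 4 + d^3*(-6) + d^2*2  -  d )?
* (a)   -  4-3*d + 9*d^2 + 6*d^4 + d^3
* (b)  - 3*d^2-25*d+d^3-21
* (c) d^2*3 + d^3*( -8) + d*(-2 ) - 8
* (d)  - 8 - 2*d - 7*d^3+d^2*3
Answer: d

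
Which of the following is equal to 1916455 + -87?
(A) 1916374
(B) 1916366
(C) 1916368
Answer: C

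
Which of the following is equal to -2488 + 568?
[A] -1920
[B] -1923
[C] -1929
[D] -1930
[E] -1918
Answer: A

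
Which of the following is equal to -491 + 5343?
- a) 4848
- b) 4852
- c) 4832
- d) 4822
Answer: b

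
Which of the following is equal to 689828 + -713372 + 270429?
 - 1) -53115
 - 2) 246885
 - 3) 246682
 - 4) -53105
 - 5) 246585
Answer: 2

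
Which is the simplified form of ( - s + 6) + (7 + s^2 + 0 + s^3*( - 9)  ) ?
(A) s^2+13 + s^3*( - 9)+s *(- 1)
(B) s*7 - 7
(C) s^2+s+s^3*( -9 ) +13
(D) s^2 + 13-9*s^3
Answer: A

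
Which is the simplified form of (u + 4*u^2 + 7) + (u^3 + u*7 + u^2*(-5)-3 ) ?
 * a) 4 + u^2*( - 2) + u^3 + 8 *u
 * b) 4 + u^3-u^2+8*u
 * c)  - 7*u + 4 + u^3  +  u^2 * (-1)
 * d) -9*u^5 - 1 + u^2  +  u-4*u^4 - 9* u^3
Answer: b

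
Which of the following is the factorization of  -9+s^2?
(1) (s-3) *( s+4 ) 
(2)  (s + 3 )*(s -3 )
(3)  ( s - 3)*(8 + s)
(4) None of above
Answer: 2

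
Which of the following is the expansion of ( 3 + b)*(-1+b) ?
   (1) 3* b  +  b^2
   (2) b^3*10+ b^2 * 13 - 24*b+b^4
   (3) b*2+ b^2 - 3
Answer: 3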